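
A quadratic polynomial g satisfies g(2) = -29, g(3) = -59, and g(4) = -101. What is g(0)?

-5

Write g(u) = au^2 + bu + c. Substituting each data point gives a linear system:
  4a + 2b + c = -29
  9a + 3b + c = -59
  16a + 4b + c = -101
Solving the system yields a = -6, b = 0, c = -5.
So g(u) = -6u^2 - 5.
Then g(0) = -5.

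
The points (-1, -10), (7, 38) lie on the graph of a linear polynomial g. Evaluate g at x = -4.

Using the Lagrange interpolation formula with nodes -1, 7:
  L_0(x) = (x - 7) / -8
  L_1(x) = (x + 1) / 8
Then g(x) = -10·L_0(x) + 38·L_1(x).
Expanding and collecting terms gives g(x) = 6x - 4.
Evaluating at x = -4: g(-4) = -28.

-28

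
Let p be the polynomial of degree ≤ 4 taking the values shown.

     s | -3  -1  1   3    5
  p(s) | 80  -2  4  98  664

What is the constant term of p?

-1

Write p(s) = as^4 + bs^3 + cs^2 + ds + e. Substituting each data point gives a linear system:
  81a - 27b + 9c - 3d + e = 80
  a - b + c - d + e = -2
  a + b + c + d + e = 4
  81a + 27b + 9c + 3d + e = 98
  625a + 125b + 25c + 5d + e = 664
Solving the system yields a = 1, b = 0, c = 1, d = 3, e = -1.
So p(s) = s^4 + s^2 + 3s - 1.
The constant term is -1.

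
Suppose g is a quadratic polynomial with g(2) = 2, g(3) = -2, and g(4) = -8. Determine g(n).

Write g(n) = an^2 + bn + c. Substituting each data point gives a linear system:
  4a + 2b + c = 2
  9a + 3b + c = -2
  16a + 4b + c = -8
Solving the system yields a = -1, b = 1, c = 4.
So g(n) = -n² + n + 4.
Check: g(2) = 2. ✓

g(n) = -n^2 + n + 4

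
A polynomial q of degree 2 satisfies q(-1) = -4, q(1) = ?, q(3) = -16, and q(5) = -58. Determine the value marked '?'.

On equispaced nodes a degree-2 polynomial has vanishing third forward difference, so
  - q(-1) + 3·q(1) - 3·q(3) + q(5) = 0.
Substituting the known values and solving for q(1):
  3·q(1) = 6
  q(1) = 2.

2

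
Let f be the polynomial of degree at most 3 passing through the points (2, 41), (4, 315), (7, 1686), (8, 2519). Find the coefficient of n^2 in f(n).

-1

Write f(n) = an^3 + bn^2 + cn + d. Substituting each data point gives a linear system:
  8a + 4b + 2c + d = 41
  64a + 16b + 4c + d = 315
  343a + 49b + 7c + d = 1686
  512a + 64b + 8c + d = 2519
Solving the system yields a = 5, b = -1, c = 3, d = -1.
So f(n) = 5n^3 - n^2 + 3n - 1.
The coefficient of n^2 is -1.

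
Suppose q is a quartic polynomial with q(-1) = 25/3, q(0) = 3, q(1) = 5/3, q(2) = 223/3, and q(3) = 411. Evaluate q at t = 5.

9709/3

Forward differences of the values at t = -1, 0, 1, 2, 3:
  q  : 25/3  3  5/3  223/3  411
  Δ  : -16/3  -4/3  218/3  1010/3
  Δ^2: 4  74  264
  Δ^3: 70  190
  Δ^4: 120
The fourth differences are constant, confirming degree 4.
Interpolating (Newton forward form) and evaluating at t = 5 gives q(5) = 9709/3.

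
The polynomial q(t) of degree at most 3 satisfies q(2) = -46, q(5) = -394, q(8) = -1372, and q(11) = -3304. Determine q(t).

q(t) = -2t^3 - 5t^2 - 3t - 4

Using the Lagrange interpolation formula with nodes 2, 5, 8, 11:
  L_0(t) = (t - 5)(t - 8)(t - 11) / -162
  L_1(t) = (t - 2)(t - 8)(t - 11) / 54
  L_2(t) = (t - 2)(t - 5)(t - 11) / -54
  L_3(t) = (t - 2)(t - 5)(t - 8) / 162
Then q(t) = -46·L_0(t) - 394·L_1(t) - 1372·L_2(t) - 3304·L_3(t).
Expanding and collecting terms gives q(t) = -2t^3 - 5t^2 - 3t - 4.
Check: q(5) = -394. ✓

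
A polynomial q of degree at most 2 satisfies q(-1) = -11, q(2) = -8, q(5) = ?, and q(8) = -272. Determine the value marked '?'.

-95

The 3 known points determine the degree-2 polynomial uniquely.
Write q(u) = au^2 + bu + c. Substituting each data point gives a linear system:
  a - b + c = -11
  4a + 2b + c = -8
  64a + 8b + c = -272
Solving the system yields a = -5, b = 6, c = 0.
So q(u) = -5u² + 6u.
Then q(5) = -95.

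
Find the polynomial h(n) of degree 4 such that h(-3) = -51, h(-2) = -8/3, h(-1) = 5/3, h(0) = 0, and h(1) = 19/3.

h(n) = -n^4 + (1/3)n^3 + 5n^2 + 2n

Using the Lagrange interpolation formula with nodes -3, -2, -1, 0, 1:
  L_0(n) = (n + 2)(n + 1)n(n - 1) / 24
  L_1(n) = (n + 3)(n + 1)n(n - 1) / -6
  L_2(n) = (n + 3)(n + 2)n(n - 1) / 4
  L_3(n) = (n + 3)(n + 2)(n + 1)(n - 1) / -6
  L_4(n) = (n + 3)(n + 2)(n + 1)n / 24
Then h(n) = -51·L_0(n) - 8/3·L_1(n) + 5/3·L_2(n) + 0·L_3(n) + 19/3·L_4(n).
Expanding and collecting terms gives h(n) = -n^4 + (1/3)n^3 + 5n^2 + 2n.
Check: h(1) = 19/3. ✓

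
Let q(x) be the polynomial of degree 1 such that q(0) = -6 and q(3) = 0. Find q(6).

6

Write q(x) = ax + b. Substituting each data point gives a linear system:
  b = -6
  3a + b = 0
Solving the system yields a = 2, b = -6.
So q(x) = 2x - 6.
Then q(6) = 6.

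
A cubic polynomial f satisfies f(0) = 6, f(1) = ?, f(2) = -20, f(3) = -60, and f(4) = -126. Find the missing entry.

0

The 4 known points determine the degree-3 polynomial uniquely.
Write f(n) = an^3 + bn^2 + cn + d. Substituting each data point gives a linear system:
  d = 6
  8a + 4b + 2c + d = -20
  27a + 9b + 3c + d = -60
  64a + 16b + 4c + d = -126
Solving the system yields a = -1, b = -4, c = -1, d = 6.
So f(n) = -n³ - 4n² - n + 6.
Then f(1) = 0.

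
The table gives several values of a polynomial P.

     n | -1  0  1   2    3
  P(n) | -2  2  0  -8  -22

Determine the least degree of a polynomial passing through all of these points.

2

Forward differences of the values at n = -1, 0, 1, 2, 3:
  P  : -2  2  0  -8  -22
  Δ  : 4  -2  -8  -14
  Δ^2: -6  -6  -6
  Δ^3: 0  0
  Δ^4: 0
The second differences are constant (-6) and nonzero, while all higher differences vanish, so the minimal degree is 2.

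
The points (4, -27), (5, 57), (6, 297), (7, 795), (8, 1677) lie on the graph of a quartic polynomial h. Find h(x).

Write h(x) = ax^4 + bx^3 + cx^2 + dx + e. Substituting each data point gives a linear system:
  256a + 64b + 16c + 4d + e = -27
  625a + 125b + 25c + 5d + e = 57
  1296a + 216b + 36c + 6d + e = 297
  2401a + 343b + 49c + 7d + e = 795
  4096a + 512b + 64c + 8d + e = 1677
Solving the system yields a = 1, b = -5, c = 2, d = 2, e = -3.
So h(x) = x⁴ - 5x³ + 2x² + 2x - 3.
Check: h(7) = 795. ✓

h(x) = x^4 - 5x^3 + 2x^2 + 2x - 3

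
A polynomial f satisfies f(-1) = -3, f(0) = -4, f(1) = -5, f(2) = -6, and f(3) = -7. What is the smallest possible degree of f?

1

Forward differences of the values at s = -1, 0, 1, 2, 3:
  f  : -3  -4  -5  -6  -7
  Δ  : -1  -1  -1  -1
  Δ^2: 0  0  0
  Δ^3: 0  0
  Δ^4: 0
The first differences are constant (-1) and nonzero, while all higher differences vanish, so the minimal degree is 1.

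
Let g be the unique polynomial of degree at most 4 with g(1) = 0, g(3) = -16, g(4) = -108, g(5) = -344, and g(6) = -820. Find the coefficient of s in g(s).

2

Write g(s) = as^4 + bs^3 + cs^2 + ds + e. Substituting each data point gives a linear system:
  a + b + c + d + e = 0
  81a + 27b + 9c + 3d + e = -16
  256a + 64b + 16c + 4d + e = -108
  625a + 125b + 25c + 5d + e = -344
  1296a + 216b + 36c + 6d + e = -820
Solving the system yields a = -1, b = 2, c = 1, d = 2, e = -4.
So g(s) = -s^4 + 2s^3 + s^2 + 2s - 4.
The coefficient of s is 2.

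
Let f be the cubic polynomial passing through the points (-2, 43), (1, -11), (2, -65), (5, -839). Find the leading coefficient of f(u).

Write f(u) = au^3 + bu^2 + cu + d. Substituting each data point gives a linear system:
  -8a + 4b - 2c + d = 43
  a + b + c + d = -11
  8a + 4b + 2c + d = -65
  125a + 25b + 5c + d = -839
Solving the system yields a = -6, b = -3, c = -3, d = 1.
So f(u) = -6u^3 - 3u^2 - 3u + 1.
The leading coefficient is -6.

-6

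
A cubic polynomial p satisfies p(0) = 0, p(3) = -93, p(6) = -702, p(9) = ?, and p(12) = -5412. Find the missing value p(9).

The 4 known points determine the degree-3 polynomial uniquely.
Write p(n) = an^3 + bn^2 + cn + d. Substituting each data point gives a linear system:
  d = 0
  27a + 9b + 3c + d = -93
  216a + 36b + 6c + d = -702
  1728a + 144b + 12c + d = -5412
Solving the system yields a = -3, b = -5/3, c = 1, d = 0.
So p(n) = -3n^3 - (5/3)n^2 + n.
Then p(9) = -2313.

-2313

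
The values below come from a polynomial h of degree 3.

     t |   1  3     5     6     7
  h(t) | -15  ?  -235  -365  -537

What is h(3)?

The 4 known points determine the degree-3 polynomial uniquely.
Write h(t) = at^3 + bt^2 + ct + d. Substituting each data point gives a linear system:
  a + b + c + d = -15
  125a + 25b + 5c + d = -235
  216a + 36b + 6c + d = -365
  343a + 49b + 7c + d = -537
Solving the system yields a = -1, b = -3, c = -6, d = -5.
So h(t) = -t^3 - 3t^2 - 6t - 5.
Then h(3) = -77.

-77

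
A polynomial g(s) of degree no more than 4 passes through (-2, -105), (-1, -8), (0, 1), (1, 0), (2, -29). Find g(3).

-200

Write g(s) = as^4 + bs^3 + cs^2 + ds + e. Substituting each data point gives a linear system:
  16a - 8b + 4c - 2d + e = -105
  a - b + c - d + e = -8
  e = 1
  a + b + c + d + e = 0
  16a + 8b + 4c + 2d + e = -29
Solving the system yields a = -4, b = 5, c = -1, d = -1, e = 1.
So g(s) = -4s^4 + 5s^3 - s^2 - s + 1.
Then g(3) = -200.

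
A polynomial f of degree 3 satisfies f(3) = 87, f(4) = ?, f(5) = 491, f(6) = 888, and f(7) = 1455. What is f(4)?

The 4 known points determine the degree-3 polynomial uniquely.
Write f(s) = as^3 + bs^2 + cs + d. Substituting each data point gives a linear system:
  27a + 9b + 3c + d = 87
  125a + 25b + 5c + d = 491
  216a + 36b + 6c + d = 888
  343a + 49b + 7c + d = 1455
Solving the system yields a = 5, b = -5, c = -3, d = 6.
So f(s) = 5s^3 - 5s^2 - 3s + 6.
Then f(4) = 234.

234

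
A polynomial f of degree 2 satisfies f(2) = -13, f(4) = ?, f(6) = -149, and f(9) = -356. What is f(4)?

-61

The 3 known points determine the degree-2 polynomial uniquely.
Write f(s) = as^2 + bs + c. Substituting each data point gives a linear system:
  4a + 2b + c = -13
  36a + 6b + c = -149
  81a + 9b + c = -356
Solving the system yields a = -5, b = 6, c = -5.
So f(s) = -5s^2 + 6s - 5.
Then f(4) = -61.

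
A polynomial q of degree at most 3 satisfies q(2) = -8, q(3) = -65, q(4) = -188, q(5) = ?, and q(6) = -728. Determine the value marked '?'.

-401

On equispaced nodes a degree-3 polynomial has vanishing fourth forward difference, so
  q(2) - 4·q(3) + 6·q(4) - 4·q(5) + q(6) = 0.
Substituting the known values and solving for q(5):
  -4·q(5) = 1604
  q(5) = -401.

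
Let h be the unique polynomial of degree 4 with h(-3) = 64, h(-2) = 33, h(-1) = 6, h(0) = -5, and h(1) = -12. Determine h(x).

h(x) = -x^4 - 4x^3 + 3x^2 - 5x - 5

Write h(x) = ax^4 + bx^3 + cx^2 + dx + e. Substituting each data point gives a linear system:
  81a - 27b + 9c - 3d + e = 64
  16a - 8b + 4c - 2d + e = 33
  a - b + c - d + e = 6
  e = -5
  a + b + c + d + e = -12
Solving the system yields a = -1, b = -4, c = 3, d = -5, e = -5.
So h(x) = -x^4 - 4x^3 + 3x^2 - 5x - 5.
Check: h(-2) = 33. ✓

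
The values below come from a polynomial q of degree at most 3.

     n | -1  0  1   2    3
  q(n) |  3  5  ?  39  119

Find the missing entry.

The 4 known points determine the degree-3 polynomial uniquely.
Write q(n) = an^3 + bn^2 + cn + d. Substituting each data point gives a linear system:
  -a + b - c + d = 3
  d = 5
  8a + 4b + 2c + d = 39
  27a + 9b + 3c + d = 119
Solving the system yields a = 4, b = 1, c = -1, d = 5.
So q(n) = 4n³ + n² - n + 5.
Then q(1) = 9.

9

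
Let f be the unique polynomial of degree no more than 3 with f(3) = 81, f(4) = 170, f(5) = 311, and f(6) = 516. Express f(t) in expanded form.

Write f(t) = at^3 + bt^2 + ct + d. Substituting each data point gives a linear system:
  27a + 9b + 3c + d = 81
  64a + 16b + 4c + d = 170
  125a + 25b + 5c + d = 311
  216a + 36b + 6c + d = 516
Solving the system yields a = 2, b = 2, c = 1, d = 6.
So f(t) = 2t³ + 2t² + t + 6.
Check: f(5) = 311. ✓

f(t) = 2t^3 + 2t^2 + t + 6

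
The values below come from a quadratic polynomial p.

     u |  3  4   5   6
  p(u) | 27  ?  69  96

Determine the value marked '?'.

46

On equispaced nodes a degree-2 polynomial has vanishing third forward difference, so
  - p(3) + 3·p(4) - 3·p(5) + p(6) = 0.
Substituting the known values and solving for p(4):
  3·p(4) = 138
  p(4) = 46.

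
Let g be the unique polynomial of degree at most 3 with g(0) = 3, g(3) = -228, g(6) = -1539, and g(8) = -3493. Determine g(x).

g(x) = -6x^3 - 6x^2 - 5x + 3

Using the Lagrange interpolation formula with nodes 0, 3, 6, 8:
  L_0(x) = (x - 3)(x - 6)(x - 8) / -144
  L_1(x) = x(x - 6)(x - 8) / 45
  L_2(x) = x(x - 3)(x - 8) / -36
  L_3(x) = x(x - 3)(x - 6) / 80
Then g(x) = 3·L_0(x) - 228·L_1(x) - 1539·L_2(x) - 3493·L_3(x).
Expanding and collecting terms gives g(x) = -6x³ - 6x² - 5x + 3.
Check: g(6) = -1539. ✓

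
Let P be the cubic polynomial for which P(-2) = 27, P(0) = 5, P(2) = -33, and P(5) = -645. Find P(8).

-2643

Using the Lagrange interpolation formula with nodes -2, 0, 2, 5:
  L_0(n) = n(n - 2)(n - 5) / -56
  L_1(n) = (n + 2)(n - 2)(n - 5) / 20
  L_2(n) = (n + 2)n(n - 5) / -24
  L_3(n) = (n + 2)n(n - 2) / 105
Then P(n) = 27·L_0(n) + 5·L_1(n) - 33·L_2(n) - 645·L_3(n).
Expanding and collecting terms gives P(n) = -5n^3 - 2n^2 + 5n + 5.
Evaluating at n = 8: P(8) = -2643.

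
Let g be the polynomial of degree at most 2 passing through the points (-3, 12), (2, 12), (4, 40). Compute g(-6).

60

Using the Lagrange interpolation formula with nodes -3, 2, 4:
  L_0(s) = (s - 2)(s - 4) / 35
  L_1(s) = (s + 3)(s - 4) / -10
  L_2(s) = (s + 3)(s - 2) / 14
Then g(s) = 12·L_0(s) + 12·L_1(s) + 40·L_2(s).
Expanding and collecting terms gives g(s) = 2s^2 + 2s.
Evaluating at s = -6: g(-6) = 60.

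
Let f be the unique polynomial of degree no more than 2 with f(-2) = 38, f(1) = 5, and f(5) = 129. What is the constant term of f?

4

Write f(n) = an^2 + bn + c. Substituting each data point gives a linear system:
  4a - 2b + c = 38
  a + b + c = 5
  25a + 5b + c = 129
Solving the system yields a = 6, b = -5, c = 4.
So f(n) = 6n² - 5n + 4.
The constant term is 4.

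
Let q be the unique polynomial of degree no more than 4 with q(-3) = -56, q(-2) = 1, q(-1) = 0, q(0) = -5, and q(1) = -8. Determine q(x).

q(x) = -2x^4 - 3x^3 + 3x^2 - x - 5

Write q(x) = ax^4 + bx^3 + cx^2 + dx + e. Substituting each data point gives a linear system:
  81a - 27b + 9c - 3d + e = -56
  16a - 8b + 4c - 2d + e = 1
  a - b + c - d + e = 0
  e = -5
  a + b + c + d + e = -8
Solving the system yields a = -2, b = -3, c = 3, d = -1, e = -5.
So q(x) = -2x⁴ - 3x³ + 3x² - x - 5.
Check: q(-1) = 0. ✓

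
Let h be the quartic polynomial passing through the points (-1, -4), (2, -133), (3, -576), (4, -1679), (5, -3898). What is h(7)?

-14108

Using the Lagrange interpolation formula with nodes -1, 2, 3, 4, 5:
  L_0(x) = (x - 2)(x - 3)(x - 4)(x - 5) / 360
  L_1(x) = (x + 1)(x - 3)(x - 4)(x - 5) / -18
  L_2(x) = (x + 1)(x - 2)(x - 4)(x - 5) / 8
  L_3(x) = (x + 1)(x - 2)(x - 3)(x - 5) / -10
  L_4(x) = (x + 1)(x - 2)(x - 3)(x - 4) / 36
Then h(x) = -4·L_0(x) - 133·L_1(x) - 576·L_2(x) - 1679·L_3(x) - 3898·L_4(x).
Expanding and collecting terms gives h(x) = -5x^4 - 6x^3 - x^2 + x - 3.
Evaluating at x = 7: h(7) = -14108.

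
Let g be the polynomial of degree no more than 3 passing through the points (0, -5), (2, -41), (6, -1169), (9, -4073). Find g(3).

Using the Lagrange interpolation formula with nodes 0, 2, 6, 9:
  L_0(x) = (x - 2)(x - 6)(x - 9) / -108
  L_1(x) = x(x - 6)(x - 9) / 56
  L_2(x) = x(x - 2)(x - 9) / -72
  L_3(x) = x(x - 2)(x - 6) / 189
Then g(x) = -5·L_0(x) - 41·L_1(x) - 1169·L_2(x) - 4073·L_3(x).
Expanding and collecting terms gives g(x) = -6x³ + 4x² - 2x - 5.
Evaluating at x = 3: g(3) = -137.

-137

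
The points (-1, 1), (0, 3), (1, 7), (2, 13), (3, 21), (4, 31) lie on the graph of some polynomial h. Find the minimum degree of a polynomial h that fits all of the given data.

Forward differences of the values at t = -1, 0, 1, 2, 3, 4:
  h  : 1  3  7  13  21  31
  Δ  : 2  4  6  8  10
  Δ^2: 2  2  2  2
  Δ^3: 0  0  0
  Δ^4: 0  0
  Δ^5: 0
The second differences are constant (2) and nonzero, while all higher differences vanish, so the minimal degree is 2.

2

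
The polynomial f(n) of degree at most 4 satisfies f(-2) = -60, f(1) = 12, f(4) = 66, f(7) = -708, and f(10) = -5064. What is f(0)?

6

Forward differences of the values at n = -2, 1, 4, 7, 10:
  f  : -60  12  66  -708  -5064
  Δ  : 72  54  -774  -4356
  Δ^2: -18  -828  -3582
  Δ^3: -810  -2754
  Δ^4: -1944
The fourth differences are constant, confirming degree 4.
Interpolating (Newton forward form) and evaluating at n = 0 gives f(0) = 6.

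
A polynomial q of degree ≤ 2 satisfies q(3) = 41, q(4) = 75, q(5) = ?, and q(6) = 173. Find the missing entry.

119

The 3 known points determine the degree-2 polynomial uniquely.
Write q(s) = as^2 + bs + c. Substituting each data point gives a linear system:
  9a + 3b + c = 41
  16a + 4b + c = 75
  36a + 6b + c = 173
Solving the system yields a = 5, b = -1, c = -1.
So q(s) = 5s^2 - s - 1.
Then q(5) = 119.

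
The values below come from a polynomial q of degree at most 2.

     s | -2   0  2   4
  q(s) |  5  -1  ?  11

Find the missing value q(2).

On equispaced nodes a degree-2 polynomial has vanishing third forward difference, so
  - q(-2) + 3·q(0) - 3·q(2) + q(4) = 0.
Substituting the known values and solving for q(2):
  -3·q(2) = -3
  q(2) = 1.

1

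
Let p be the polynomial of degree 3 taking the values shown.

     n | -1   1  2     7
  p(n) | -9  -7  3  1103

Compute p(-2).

Write p(n) = an^3 + bn^2 + cn + d. Substituting each data point gives a linear system:
  -a + b - c + d = -9
  a + b + c + d = -7
  8a + 4b + 2c + d = 3
  343a + 49b + 7c + d = 1103
Solving the system yields a = 4, b = -5, c = -3, d = -3.
So p(n) = 4n³ - 5n² - 3n - 3.
Then p(-2) = -49.

-49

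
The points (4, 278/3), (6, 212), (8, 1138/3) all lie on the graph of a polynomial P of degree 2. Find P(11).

Forward differences of the values at t = 4, 6, 8:
  P  : 278/3  212  1138/3
  Δ  : 358/3  502/3
  Δ^2: 48
The second differences are constant, confirming degree 2.
Interpolating (Newton forward form) and evaluating at t = 11 gives P(11) = 2161/3.

2161/3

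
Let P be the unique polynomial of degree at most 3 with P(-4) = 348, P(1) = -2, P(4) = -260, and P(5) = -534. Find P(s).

P(s) = -5s^3 + 3s^2 + 4s - 4

Using the Lagrange interpolation formula with nodes -4, 1, 4, 5:
  L_0(s) = (s - 1)(s - 4)(s - 5) / -360
  L_1(s) = (s + 4)(s - 4)(s - 5) / 60
  L_2(s) = (s + 4)(s - 1)(s - 5) / -24
  L_3(s) = (s + 4)(s - 1)(s - 4) / 36
Then P(s) = 348·L_0(s) - 2·L_1(s) - 260·L_2(s) - 534·L_3(s).
Expanding and collecting terms gives P(s) = -5s^3 + 3s^2 + 4s - 4.
Check: P(-4) = 348. ✓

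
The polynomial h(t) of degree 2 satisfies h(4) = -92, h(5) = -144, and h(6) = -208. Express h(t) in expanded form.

Write h(t) = at^2 + bt + c. Substituting each data point gives a linear system:
  16a + 4b + c = -92
  25a + 5b + c = -144
  36a + 6b + c = -208
Solving the system yields a = -6, b = 2, c = -4.
So h(t) = -6t² + 2t - 4.
Check: h(4) = -92. ✓

h(t) = -6t^2 + 2t - 4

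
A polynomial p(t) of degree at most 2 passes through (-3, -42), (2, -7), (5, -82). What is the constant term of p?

Write p(t) = at^2 + bt + c. Substituting each data point gives a linear system:
  9a - 3b + c = -42
  4a + 2b + c = -7
  25a + 5b + c = -82
Solving the system yields a = -4, b = 3, c = 3.
So p(t) = -4t² + 3t + 3.
The constant term is 3.

3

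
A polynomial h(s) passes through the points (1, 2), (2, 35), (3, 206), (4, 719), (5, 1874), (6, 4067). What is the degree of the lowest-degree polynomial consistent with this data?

4

Forward differences of the values at s = 1, 2, 3, 4, 5, 6:
  h  : 2  35  206  719  1874  4067
  Δ  : 33  171  513  1155  2193
  Δ^2: 138  342  642  1038
  Δ^3: 204  300  396
  Δ^4: 96  96
  Δ^5: 0
The fourth differences are constant (96) and nonzero, while all higher differences vanish, so the minimal degree is 4.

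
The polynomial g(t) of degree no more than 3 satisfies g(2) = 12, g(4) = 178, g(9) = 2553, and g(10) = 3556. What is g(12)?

Using the Lagrange interpolation formula with nodes 2, 4, 9, 10:
  L_0(t) = (t - 4)(t - 9)(t - 10) / -112
  L_1(t) = (t - 2)(t - 9)(t - 10) / 60
  L_2(t) = (t - 2)(t - 4)(t - 10) / -35
  L_3(t) = (t - 2)(t - 4)(t - 9) / 48
Then g(t) = 12·L_0(t) + 178·L_1(t) + 2553·L_2(t) + 3556·L_3(t).
Expanding and collecting terms gives g(t) = 4t^3 - 4t^2 - 5t + 6.
Evaluating at t = 12: g(12) = 6282.

6282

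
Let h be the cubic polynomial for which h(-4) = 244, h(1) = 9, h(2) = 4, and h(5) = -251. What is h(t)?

h(t) = -3t^3 + 4t^2 + 4t + 4

Using the Lagrange interpolation formula with nodes -4, 1, 2, 5:
  L_0(t) = (t - 1)(t - 2)(t - 5) / -270
  L_1(t) = (t + 4)(t - 2)(t - 5) / 20
  L_2(t) = (t + 4)(t - 1)(t - 5) / -18
  L_3(t) = (t + 4)(t - 1)(t - 2) / 108
Then h(t) = 244·L_0(t) + 9·L_1(t) + 4·L_2(t) - 251·L_3(t).
Expanding and collecting terms gives h(t) = -3t³ + 4t² + 4t + 4.
Check: h(2) = 4. ✓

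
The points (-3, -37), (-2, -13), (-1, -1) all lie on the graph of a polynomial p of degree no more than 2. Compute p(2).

Using the Lagrange interpolation formula with nodes -3, -2, -1:
  L_0(s) = (s + 2)(s + 1) / 2
  L_1(s) = (s + 3)(s + 1) / -1
  L_2(s) = (s + 3)(s + 2) / 2
Then p(s) = -37·L_0(s) - 13·L_1(s) - 1·L_2(s).
Expanding and collecting terms gives p(s) = -6s^2 - 6s - 1.
Evaluating at s = 2: p(2) = -37.

-37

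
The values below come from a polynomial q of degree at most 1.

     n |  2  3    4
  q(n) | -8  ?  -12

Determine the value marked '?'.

The 2 known points determine the degree-1 polynomial uniquely.
Write q(n) = an + b. Substituting each data point gives a linear system:
  2a + b = -8
  4a + b = -12
Solving the system yields a = -2, b = -4.
So q(n) = -2n - 4.
Then q(3) = -10.

-10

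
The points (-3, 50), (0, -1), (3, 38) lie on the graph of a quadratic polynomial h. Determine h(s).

h(s) = 5s^2 - 2s - 1

Using the Lagrange interpolation formula with nodes -3, 0, 3:
  L_0(s) = s(s - 3) / 18
  L_1(s) = (s + 3)(s - 3) / -9
  L_2(s) = (s + 3)s / 18
Then h(s) = 50·L_0(s) - 1·L_1(s) + 38·L_2(s).
Expanding and collecting terms gives h(s) = 5s² - 2s - 1.
Check: h(0) = -1. ✓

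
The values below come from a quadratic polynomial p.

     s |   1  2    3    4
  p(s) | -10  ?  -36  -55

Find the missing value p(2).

-21

The 3 known points determine the degree-2 polynomial uniquely.
Write p(s) = as^2 + bs + c. Substituting each data point gives a linear system:
  a + b + c = -10
  9a + 3b + c = -36
  16a + 4b + c = -55
Solving the system yields a = -2, b = -5, c = -3.
So p(s) = -2s^2 - 5s - 3.
Then p(2) = -21.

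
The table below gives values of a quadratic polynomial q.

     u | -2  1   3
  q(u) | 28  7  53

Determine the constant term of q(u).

Write q(u) = au^2 + bu + c. Substituting each data point gives a linear system:
  4a - 2b + c = 28
  a + b + c = 7
  9a + 3b + c = 53
Solving the system yields a = 6, b = -1, c = 2.
So q(u) = 6u^2 - u + 2.
The constant term is 2.

2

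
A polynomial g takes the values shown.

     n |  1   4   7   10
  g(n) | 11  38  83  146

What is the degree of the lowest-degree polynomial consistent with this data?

2

Forward differences of the values at n = 1, 4, 7, 10:
  g  : 11  38  83  146
  Δ  : 27  45  63
  Δ^2: 18  18
  Δ^3: 0
The second differences are constant (18) and nonzero, while all higher differences vanish, so the minimal degree is 2.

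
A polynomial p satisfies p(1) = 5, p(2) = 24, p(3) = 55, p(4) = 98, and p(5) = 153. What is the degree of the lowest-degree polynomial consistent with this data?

Forward differences of the values at u = 1, 2, 3, 4, 5:
  p  : 5  24  55  98  153
  Δ  : 19  31  43  55
  Δ^2: 12  12  12
  Δ^3: 0  0
  Δ^4: 0
The second differences are constant (12) and nonzero, while all higher differences vanish, so the minimal degree is 2.

2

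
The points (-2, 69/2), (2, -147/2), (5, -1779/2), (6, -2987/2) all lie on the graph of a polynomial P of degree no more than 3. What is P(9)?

-9611/2

Using the Lagrange interpolation formula with nodes -2, 2, 5, 6:
  L_0(n) = (n - 2)(n - 5)(n - 6) / -224
  L_1(n) = (n + 2)(n - 5)(n - 6) / 48
  L_2(n) = (n + 2)(n - 2)(n - 6) / -21
  L_3(n) = (n + 2)(n - 2)(n - 5) / 32
Then P(n) = 69/2·L_0(n) - 147/2·L_1(n) - 1779/2·L_2(n) - 2987/2·L_3(n).
Expanding and collecting terms gives P(n) = -6n^3 - 5n^2 - 3n + 1/2.
Evaluating at n = 9: P(9) = -9611/2.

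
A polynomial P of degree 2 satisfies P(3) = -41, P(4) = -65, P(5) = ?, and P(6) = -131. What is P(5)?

-95

On equispaced nodes a degree-2 polynomial has vanishing third forward difference, so
  - P(3) + 3·P(4) - 3·P(5) + P(6) = 0.
Substituting the known values and solving for P(5):
  -3·P(5) = 285
  P(5) = -95.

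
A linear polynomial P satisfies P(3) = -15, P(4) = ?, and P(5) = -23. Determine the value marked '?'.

On equispaced nodes a degree-1 polynomial has vanishing second forward difference, so
  P(3) - 2·P(4) + P(5) = 0.
Substituting the known values and solving for P(4):
  -2·P(4) = 38
  P(4) = -19.

-19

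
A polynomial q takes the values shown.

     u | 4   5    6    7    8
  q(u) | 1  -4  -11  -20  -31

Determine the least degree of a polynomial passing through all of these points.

2

Forward differences of the values at u = 4, 5, 6, 7, 8:
  q  : 1  -4  -11  -20  -31
  Δ  : -5  -7  -9  -11
  Δ^2: -2  -2  -2
  Δ^3: 0  0
  Δ^4: 0
The second differences are constant (-2) and nonzero, while all higher differences vanish, so the minimal degree is 2.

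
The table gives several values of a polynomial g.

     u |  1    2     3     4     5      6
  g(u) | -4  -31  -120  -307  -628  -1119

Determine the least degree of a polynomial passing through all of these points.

Forward differences of the values at u = 1, 2, 3, 4, 5, 6:
  g  : -4  -31  -120  -307  -628  -1119
  Δ  : -27  -89  -187  -321  -491
  Δ^2: -62  -98  -134  -170
  Δ^3: -36  -36  -36
  Δ^4: 0  0
  Δ^5: 0
The third differences are constant (-36) and nonzero, while all higher differences vanish, so the minimal degree is 3.

3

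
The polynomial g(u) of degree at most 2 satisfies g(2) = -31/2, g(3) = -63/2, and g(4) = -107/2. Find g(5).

-163/2

Using the Lagrange interpolation formula with nodes 2, 3, 4:
  L_0(u) = (u - 3)(u - 4) / 2
  L_1(u) = (u - 2)(u - 4) / -1
  L_2(u) = (u - 2)(u - 3) / 2
Then g(u) = -31/2·L_0(u) - 63/2·L_1(u) - 107/2·L_2(u).
Expanding and collecting terms gives g(u) = -3u^2 - u - 3/2.
Evaluating at u = 5: g(5) = -163/2.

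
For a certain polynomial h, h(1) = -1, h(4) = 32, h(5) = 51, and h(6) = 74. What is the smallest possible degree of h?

Divided differences on the nodes 1, 4, 5, 6:
  order 0: -1  32  51  74
  order 1: 11  19  23
  order 2: 2  2
  order 3: 0
The order-2 divided differences are all 2 (nonzero) and every higher order vanishes, so the data lies on a polynomial of degree exactly 2.

2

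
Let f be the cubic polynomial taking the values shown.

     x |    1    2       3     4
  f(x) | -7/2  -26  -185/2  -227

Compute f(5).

Write f(x) = ax^3 + bx^2 + cx + d. Substituting each data point gives a linear system:
  a + b + c + d = -7/2
  8a + 4b + 2c + d = -26
  27a + 9b + 3c + d = -185/2
  64a + 16b + 4c + d = -227
Solving the system yields a = -4, b = 2, c = -1/2, d = -1.
So f(x) = -4x^3 + 2x^2 - (1/2)x - 1.
Then f(5) = -907/2.

-907/2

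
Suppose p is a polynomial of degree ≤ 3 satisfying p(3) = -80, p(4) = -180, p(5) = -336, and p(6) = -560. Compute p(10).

-2376

Write p(u) = au^3 + bu^2 + cu + d. Substituting each data point gives a linear system:
  27a + 9b + 3c + d = -80
  64a + 16b + 4c + d = -180
  125a + 25b + 5c + d = -336
  216a + 36b + 6c + d = -560
Solving the system yields a = -2, b = -4, c = 2, d = 4.
So p(u) = -2u^3 - 4u^2 + 2u + 4.
Then p(10) = -2376.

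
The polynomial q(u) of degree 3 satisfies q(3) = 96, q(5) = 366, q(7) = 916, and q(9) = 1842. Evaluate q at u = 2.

36

Using the Lagrange interpolation formula with nodes 3, 5, 7, 9:
  L_0(u) = (u - 5)(u - 7)(u - 9) / -48
  L_1(u) = (u - 3)(u - 7)(u - 9) / 16
  L_2(u) = (u - 3)(u - 5)(u - 9) / -16
  L_3(u) = (u - 3)(u - 5)(u - 7) / 48
Then q(u) = 96·L_0(u) + 366·L_1(u) + 916·L_2(u) + 1842·L_3(u).
Expanding and collecting terms gives q(u) = 2u^3 + 5u^2 - 3u + 6.
Evaluating at u = 2: q(2) = 36.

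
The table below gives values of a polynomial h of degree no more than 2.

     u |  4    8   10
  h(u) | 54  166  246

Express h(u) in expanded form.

Write h(u) = au^2 + bu + c. Substituting each data point gives a linear system:
  16a + 4b + c = 54
  64a + 8b + c = 166
  100a + 10b + c = 246
Solving the system yields a = 2, b = 4, c = 6.
So h(u) = 2u² + 4u + 6.
Check: h(8) = 166. ✓

h(u) = 2u^2 + 4u + 6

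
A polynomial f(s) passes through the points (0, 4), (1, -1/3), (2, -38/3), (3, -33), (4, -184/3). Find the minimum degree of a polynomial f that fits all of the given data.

Divided differences on the nodes 0, 1, 2, 3, 4:
  order 0: 4  -1/3  -38/3  -33  -184/3
  order 1: -13/3  -37/3  -61/3  -85/3
  order 2: -4  -4  -4
  order 3: 0  0
  order 4: 0
The order-2 divided differences are all -4 (nonzero) and every higher order vanishes, so the data lies on a polynomial of degree exactly 2.

2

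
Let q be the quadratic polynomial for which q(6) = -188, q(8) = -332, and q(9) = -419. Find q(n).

Write q(n) = an^2 + bn + c. Substituting each data point gives a linear system:
  36a + 6b + c = -188
  64a + 8b + c = -332
  81a + 9b + c = -419
Solving the system yields a = -5, b = -2, c = 4.
So q(n) = -5n² - 2n + 4.
Check: q(9) = -419. ✓

q(n) = -5n^2 - 2n + 4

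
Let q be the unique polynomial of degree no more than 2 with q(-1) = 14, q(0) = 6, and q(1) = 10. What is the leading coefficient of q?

6

Write q(n) = an^2 + bn + c. Substituting each data point gives a linear system:
  a - b + c = 14
  c = 6
  a + b + c = 10
Solving the system yields a = 6, b = -2, c = 6.
So q(n) = 6n^2 - 2n + 6.
The leading coefficient is 6.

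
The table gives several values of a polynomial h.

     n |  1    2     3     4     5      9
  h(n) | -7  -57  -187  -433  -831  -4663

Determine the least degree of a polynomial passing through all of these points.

3

Divided differences on the nodes 1, 2, 3, 4, 5, 9:
  order 0: -7  -57  -187  -433  -831  -4663
  order 1: -50  -130  -246  -398  -958
  order 2: -40  -58  -76  -112
  order 3: -6  -6  -6
  order 4: 0  0
  order 5: 0
The order-3 divided differences are all -6 (nonzero) and every higher order vanishes, so the data lies on a polynomial of degree exactly 3.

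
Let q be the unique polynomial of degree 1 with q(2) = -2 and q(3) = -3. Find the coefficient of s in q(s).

-1

Write q(s) = as + b. Substituting each data point gives a linear system:
  2a + b = -2
  3a + b = -3
Solving the system yields a = -1, b = 0.
So q(s) = -s.
The leading coefficient is -1.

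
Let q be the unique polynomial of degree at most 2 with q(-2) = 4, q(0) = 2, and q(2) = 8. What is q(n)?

q(n) = n^2 + n + 2

Using the Lagrange interpolation formula with nodes -2, 0, 2:
  L_0(n) = n(n - 2) / 8
  L_1(n) = (n + 2)(n - 2) / -4
  L_2(n) = (n + 2)n / 8
Then q(n) = 4·L_0(n) + 2·L_1(n) + 8·L_2(n).
Expanding and collecting terms gives q(n) = n^2 + n + 2.
Check: q(2) = 8. ✓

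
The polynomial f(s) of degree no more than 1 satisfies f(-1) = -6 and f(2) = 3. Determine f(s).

f(s) = 3s - 3

Using the Lagrange interpolation formula with nodes -1, 2:
  L_0(s) = (s - 2) / -3
  L_1(s) = (s + 1) / 3
Then f(s) = -6·L_0(s) + 3·L_1(s).
Expanding and collecting terms gives f(s) = 3s - 3.
Check: f(-1) = -6. ✓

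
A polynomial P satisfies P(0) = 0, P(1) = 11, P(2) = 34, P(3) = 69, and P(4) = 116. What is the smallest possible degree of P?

2

Forward differences of the values at s = 0, 1, 2, 3, 4:
  P  : 0  11  34  69  116
  Δ  : 11  23  35  47
  Δ^2: 12  12  12
  Δ^3: 0  0
  Δ^4: 0
The second differences are constant (12) and nonzero, while all higher differences vanish, so the minimal degree is 2.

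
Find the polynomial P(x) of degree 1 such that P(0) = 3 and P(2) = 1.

Write P(x) = ax + b. Substituting each data point gives a linear system:
  b = 3
  2a + b = 1
Solving the system yields a = -1, b = 3.
So P(x) = -x + 3.
Check: P(0) = 3. ✓

P(x) = -x + 3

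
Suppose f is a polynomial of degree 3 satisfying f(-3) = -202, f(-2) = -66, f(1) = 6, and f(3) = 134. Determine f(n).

f(n) = 6n^3 - 4n^2 + 2n + 2

Using the Lagrange interpolation formula with nodes -3, -2, 1, 3:
  L_0(n) = (n + 2)(n - 1)(n - 3) / -24
  L_1(n) = (n + 3)(n - 1)(n - 3) / 15
  L_2(n) = (n + 3)(n + 2)(n - 3) / -24
  L_3(n) = (n + 3)(n + 2)(n - 1) / 60
Then f(n) = -202·L_0(n) - 66·L_1(n) + 6·L_2(n) + 134·L_3(n).
Expanding and collecting terms gives f(n) = 6n^3 - 4n^2 + 2n + 2.
Check: f(1) = 6. ✓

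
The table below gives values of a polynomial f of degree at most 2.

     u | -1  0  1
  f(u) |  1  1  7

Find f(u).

Write f(u) = au^2 + bu + c. Substituting each data point gives a linear system:
  a - b + c = 1
  c = 1
  a + b + c = 7
Solving the system yields a = 3, b = 3, c = 1.
So f(u) = 3u² + 3u + 1.
Check: f(0) = 1. ✓

f(u) = 3u^2 + 3u + 1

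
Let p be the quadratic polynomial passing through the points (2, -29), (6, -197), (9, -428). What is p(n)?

p(n) = -5n^2 - 2n - 5

Write p(n) = an^2 + bn + c. Substituting each data point gives a linear system:
  4a + 2b + c = -29
  36a + 6b + c = -197
  81a + 9b + c = -428
Solving the system yields a = -5, b = -2, c = -5.
So p(n) = -5n² - 2n - 5.
Check: p(9) = -428. ✓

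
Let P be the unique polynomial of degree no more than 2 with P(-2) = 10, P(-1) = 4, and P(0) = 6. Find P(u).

Write P(u) = au^2 + bu + c. Substituting each data point gives a linear system:
  4a - 2b + c = 10
  a - b + c = 4
  c = 6
Solving the system yields a = 4, b = 6, c = 6.
So P(u) = 4u² + 6u + 6.
Check: P(-1) = 4. ✓

P(u) = 4u^2 + 6u + 6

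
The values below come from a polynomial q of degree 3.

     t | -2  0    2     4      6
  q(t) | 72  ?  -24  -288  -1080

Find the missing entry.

On equispaced nodes a degree-3 polynomial has vanishing fourth forward difference, so
  q(-2) - 4·q(0) + 6·q(2) - 4·q(4) + q(6) = 0.
Substituting the known values and solving for q(0):
  -4·q(0) = 0
  q(0) = 0.

0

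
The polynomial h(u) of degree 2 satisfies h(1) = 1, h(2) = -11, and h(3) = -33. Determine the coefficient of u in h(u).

Write h(u) = au^2 + bu + c. Substituting each data point gives a linear system:
  a + b + c = 1
  4a + 2b + c = -11
  9a + 3b + c = -33
Solving the system yields a = -5, b = 3, c = 3.
So h(u) = -5u^2 + 3u + 3.
The coefficient of u is 3.

3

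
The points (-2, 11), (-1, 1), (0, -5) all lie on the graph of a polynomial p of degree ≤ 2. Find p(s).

p(s) = 2s^2 - 4s - 5

Write p(s) = as^2 + bs + c. Substituting each data point gives a linear system:
  4a - 2b + c = 11
  a - b + c = 1
  c = -5
Solving the system yields a = 2, b = -4, c = -5.
So p(s) = 2s² - 4s - 5.
Check: p(0) = -5. ✓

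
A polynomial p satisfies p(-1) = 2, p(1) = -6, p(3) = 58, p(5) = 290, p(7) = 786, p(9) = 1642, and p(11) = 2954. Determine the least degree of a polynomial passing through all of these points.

3

Forward differences of the values at s = -1, 1, 3, 5, 7, 9, 11:
  p  : 2  -6  58  290  786  1642  2954
  Δ  : -8  64  232  496  856  1312
  Δ^2: 72  168  264  360  456
  Δ^3: 96  96  96  96
  Δ^4: 0  0  0
  Δ^5: 0  0
  Δ^6: 0
The third differences are constant (96) and nonzero, while all higher differences vanish, so the minimal degree is 3.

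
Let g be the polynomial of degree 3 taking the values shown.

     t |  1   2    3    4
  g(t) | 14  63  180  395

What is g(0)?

Write g(t) = at^3 + bt^2 + ct + d. Substituting each data point gives a linear system:
  a + b + c + d = 14
  8a + 4b + 2c + d = 63
  27a + 9b + 3c + d = 180
  64a + 16b + 4c + d = 395
Solving the system yields a = 5, b = 4, c = 2, d = 3.
So g(t) = 5t³ + 4t² + 2t + 3.
Then g(0) = 3.

3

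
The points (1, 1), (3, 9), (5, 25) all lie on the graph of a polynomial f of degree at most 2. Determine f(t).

f(t) = t^2

Using the Lagrange interpolation formula with nodes 1, 3, 5:
  L_0(t) = (t - 3)(t - 5) / 8
  L_1(t) = (t - 1)(t - 5) / -4
  L_2(t) = (t - 1)(t - 3) / 8
Then f(t) = 1·L_0(t) + 9·L_1(t) + 25·L_2(t).
Expanding and collecting terms gives f(t) = t².
Check: f(1) = 1. ✓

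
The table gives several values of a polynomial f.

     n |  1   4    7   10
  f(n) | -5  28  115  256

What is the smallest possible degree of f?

Forward differences of the values at n = 1, 4, 7, 10:
  f  : -5  28  115  256
  Δ  : 33  87  141
  Δ^2: 54  54
  Δ^3: 0
The second differences are constant (54) and nonzero, while all higher differences vanish, so the minimal degree is 2.

2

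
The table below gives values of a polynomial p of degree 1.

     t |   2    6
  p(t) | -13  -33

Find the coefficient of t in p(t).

Write p(t) = at + b. Substituting each data point gives a linear system:
  2a + b = -13
  6a + b = -33
Solving the system yields a = -5, b = -3.
So p(t) = -5t - 3.
The leading coefficient is -5.

-5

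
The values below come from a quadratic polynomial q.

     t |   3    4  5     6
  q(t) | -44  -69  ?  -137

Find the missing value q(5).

On equispaced nodes a degree-2 polynomial has vanishing third forward difference, so
  - q(3) + 3·q(4) - 3·q(5) + q(6) = 0.
Substituting the known values and solving for q(5):
  -3·q(5) = 300
  q(5) = -100.

-100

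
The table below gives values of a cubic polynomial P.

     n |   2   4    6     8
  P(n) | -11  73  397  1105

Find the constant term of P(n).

1

Write P(n) = an^3 + bn^2 + cn + d. Substituting each data point gives a linear system:
  8a + 4b + 2c + d = -11
  64a + 16b + 4c + d = 73
  216a + 36b + 6c + d = 397
  512a + 64b + 8c + d = 1105
Solving the system yields a = 3, b = -6, c = -6, d = 1.
So P(n) = 3n^3 - 6n^2 - 6n + 1.
The constant term is 1.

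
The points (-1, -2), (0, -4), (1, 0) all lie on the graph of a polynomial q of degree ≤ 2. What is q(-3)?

20

Using the Lagrange interpolation formula with nodes -1, 0, 1:
  L_0(n) = n(n - 1) / 2
  L_1(n) = (n + 1)(n - 1) / -1
  L_2(n) = (n + 1)n / 2
Then q(n) = -2·L_0(n) - 4·L_1(n) + 0·L_2(n).
Expanding and collecting terms gives q(n) = 3n^2 + n - 4.
Evaluating at n = -3: q(-3) = 20.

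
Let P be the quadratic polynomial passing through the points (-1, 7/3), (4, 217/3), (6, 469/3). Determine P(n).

P(n) = 4n^2 + 2n + 1/3

Using the Lagrange interpolation formula with nodes -1, 4, 6:
  L_0(n) = (n - 4)(n - 6) / 35
  L_1(n) = (n + 1)(n - 6) / -10
  L_2(n) = (n + 1)(n - 4) / 14
Then P(n) = 7/3·L_0(n) + 217/3·L_1(n) + 469/3·L_2(n).
Expanding and collecting terms gives P(n) = 4n^2 + 2n + 1/3.
Check: P(6) = 469/3. ✓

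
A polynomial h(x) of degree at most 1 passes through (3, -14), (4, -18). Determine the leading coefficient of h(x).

Write h(x) = ax + b. Substituting each data point gives a linear system:
  3a + b = -14
  4a + b = -18
Solving the system yields a = -4, b = -2.
So h(x) = -4x - 2.
The leading coefficient is -4.

-4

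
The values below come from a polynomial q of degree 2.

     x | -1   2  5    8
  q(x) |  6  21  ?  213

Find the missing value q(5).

On equispaced nodes a degree-2 polynomial has vanishing third forward difference, so
  - q(-1) + 3·q(2) - 3·q(5) + q(8) = 0.
Substituting the known values and solving for q(5):
  -3·q(5) = -270
  q(5) = 90.

90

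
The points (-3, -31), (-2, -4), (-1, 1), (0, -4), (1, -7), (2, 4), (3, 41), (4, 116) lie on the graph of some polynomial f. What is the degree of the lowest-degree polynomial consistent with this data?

Forward differences of the values at t = -3, -2, -1, 0, 1, 2, 3, 4:
  f  : -31  -4  1  -4  -7  4  41  116
  Δ  : 27  5  -5  -3  11  37  75
  Δ^2: -22  -10  2  14  26  38
  Δ^3: 12  12  12  12  12
  Δ^4: 0  0  0  0
  Δ^5: 0  0  0
  Δ^6: 0  0
  Δ^7: 0
The third differences are constant (12) and nonzero, while all higher differences vanish, so the minimal degree is 3.

3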